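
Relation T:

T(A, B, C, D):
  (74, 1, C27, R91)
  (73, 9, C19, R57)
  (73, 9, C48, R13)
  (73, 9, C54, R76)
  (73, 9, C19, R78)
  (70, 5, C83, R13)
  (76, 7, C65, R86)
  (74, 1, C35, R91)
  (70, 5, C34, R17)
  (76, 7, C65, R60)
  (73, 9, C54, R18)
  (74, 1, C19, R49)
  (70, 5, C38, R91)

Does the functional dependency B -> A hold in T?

B=1: 3 rows → A = 74, 74, 74 ✓
B=9: 5 rows → A = 73, 73, 73, 73, 73 ✓
B=5: 3 rows → A = 70, 70, 70 ✓
B=7: 2 rows → A = 76, 76 ✓
Every B value is associated with a single A value, so B -> A holds.

Yes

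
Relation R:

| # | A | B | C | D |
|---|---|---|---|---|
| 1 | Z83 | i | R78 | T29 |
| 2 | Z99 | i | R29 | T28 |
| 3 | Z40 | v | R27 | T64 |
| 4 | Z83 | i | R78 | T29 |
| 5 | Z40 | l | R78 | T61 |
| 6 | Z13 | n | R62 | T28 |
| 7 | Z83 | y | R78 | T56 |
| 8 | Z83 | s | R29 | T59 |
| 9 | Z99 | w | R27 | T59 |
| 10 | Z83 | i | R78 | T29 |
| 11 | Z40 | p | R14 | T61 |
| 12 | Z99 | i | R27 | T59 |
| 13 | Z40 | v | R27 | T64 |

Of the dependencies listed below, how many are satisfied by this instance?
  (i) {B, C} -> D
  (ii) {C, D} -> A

(i) {B, C} -> D: every LHS value maps to a single RHS value — holds.
(ii) {C, D} -> A: every LHS value maps to a single RHS value — holds.
2 of the 2 dependencies hold.

2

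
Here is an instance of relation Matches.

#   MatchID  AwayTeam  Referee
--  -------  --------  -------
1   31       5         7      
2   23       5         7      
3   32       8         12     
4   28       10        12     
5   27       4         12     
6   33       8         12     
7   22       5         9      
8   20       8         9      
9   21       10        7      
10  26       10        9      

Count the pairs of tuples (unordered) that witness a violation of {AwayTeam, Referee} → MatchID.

(AwayTeam=5, Referee=7): violating pairs (1,2) — 1 pair.
(AwayTeam=8, Referee=12): violating pairs (3,6) — 1 pair.

2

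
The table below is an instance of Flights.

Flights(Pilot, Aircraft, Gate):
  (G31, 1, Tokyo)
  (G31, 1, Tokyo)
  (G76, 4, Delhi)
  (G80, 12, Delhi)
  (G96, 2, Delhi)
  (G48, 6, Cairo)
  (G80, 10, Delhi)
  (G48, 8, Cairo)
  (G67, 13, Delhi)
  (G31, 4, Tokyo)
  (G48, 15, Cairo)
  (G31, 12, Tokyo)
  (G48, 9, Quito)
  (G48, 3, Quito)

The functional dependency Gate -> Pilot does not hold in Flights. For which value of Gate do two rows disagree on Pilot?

Delhi

Gate=Tokyo: 4 rows → Pilot = G31, G31, G31, G31 ✓
Gate=Delhi: 5 rows → Pilot takes values {G76, G80, G96, G67} — violation
Gate=Cairo: 3 rows → Pilot = G48, G48, G48 ✓
Gate=Quito: 2 rows → Pilot = G48, G48 ✓
The only Gate value with inconsistent Pilot is Gate=Delhi.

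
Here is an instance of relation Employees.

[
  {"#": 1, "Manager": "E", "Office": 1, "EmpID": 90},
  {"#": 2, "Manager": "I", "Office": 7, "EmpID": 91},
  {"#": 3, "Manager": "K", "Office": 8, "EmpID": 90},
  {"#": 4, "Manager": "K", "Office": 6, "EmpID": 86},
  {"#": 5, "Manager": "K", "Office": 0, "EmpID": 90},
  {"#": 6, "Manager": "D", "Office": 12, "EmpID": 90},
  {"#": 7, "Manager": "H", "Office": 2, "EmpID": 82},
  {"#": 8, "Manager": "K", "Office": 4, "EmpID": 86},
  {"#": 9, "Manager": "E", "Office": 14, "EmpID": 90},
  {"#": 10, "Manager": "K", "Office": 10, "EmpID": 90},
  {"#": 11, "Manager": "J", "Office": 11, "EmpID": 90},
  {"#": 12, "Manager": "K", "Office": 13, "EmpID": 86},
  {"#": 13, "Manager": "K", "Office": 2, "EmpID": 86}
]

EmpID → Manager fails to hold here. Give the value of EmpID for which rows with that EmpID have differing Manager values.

EmpID=90: rows 1, 3, 5, 6, 9, 10, 11 → Manager takes values {E, K, D, J} — violation
EmpID=91: row 2 → Manager = I ✓
EmpID=86: rows 4, 8, 12, 13 → Manager = K, K, K, K ✓
EmpID=82: row 7 → Manager = H ✓
The only EmpID value with inconsistent Manager is EmpID=90.

90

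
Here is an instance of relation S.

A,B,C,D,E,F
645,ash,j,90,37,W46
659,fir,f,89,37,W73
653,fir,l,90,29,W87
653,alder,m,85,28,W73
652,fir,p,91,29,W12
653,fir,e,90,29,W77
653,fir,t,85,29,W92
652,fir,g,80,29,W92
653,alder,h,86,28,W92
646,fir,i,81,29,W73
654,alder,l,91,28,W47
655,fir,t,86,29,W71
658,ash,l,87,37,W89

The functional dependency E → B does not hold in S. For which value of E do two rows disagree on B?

E=37: 3 rows → B takes values {ash, fir} — violation
E=29: 7 rows → B = fir, fir, fir, fir, fir, fir, fir ✓
E=28: 3 rows → B = alder, alder, alder ✓
The only E value with inconsistent B is E=37.

37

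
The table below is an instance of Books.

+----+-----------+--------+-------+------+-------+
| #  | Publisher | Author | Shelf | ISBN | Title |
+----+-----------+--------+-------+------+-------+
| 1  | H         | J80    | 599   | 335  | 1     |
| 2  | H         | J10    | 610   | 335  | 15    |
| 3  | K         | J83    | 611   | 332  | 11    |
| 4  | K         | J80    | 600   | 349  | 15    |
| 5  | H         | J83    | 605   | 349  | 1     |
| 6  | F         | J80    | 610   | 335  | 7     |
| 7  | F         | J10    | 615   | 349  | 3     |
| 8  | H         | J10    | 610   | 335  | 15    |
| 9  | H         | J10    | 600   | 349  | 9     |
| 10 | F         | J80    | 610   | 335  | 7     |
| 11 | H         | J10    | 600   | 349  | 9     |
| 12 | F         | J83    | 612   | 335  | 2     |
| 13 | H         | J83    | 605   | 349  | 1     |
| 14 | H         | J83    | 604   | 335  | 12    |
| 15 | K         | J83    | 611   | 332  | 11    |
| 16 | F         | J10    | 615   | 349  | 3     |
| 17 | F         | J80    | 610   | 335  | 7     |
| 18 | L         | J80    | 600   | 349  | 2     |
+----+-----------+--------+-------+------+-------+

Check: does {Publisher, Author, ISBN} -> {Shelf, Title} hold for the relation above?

(Publisher=H, Author=J80, ISBN=335): row 1 → {Shelf,Title} = (599, 1) ✓
(Publisher=H, Author=J10, ISBN=335): rows 2, 8 → {Shelf,Title} = (610, 15), (610, 15) ✓
(Publisher=K, Author=J83, ISBN=332): rows 3, 15 → {Shelf,Title} = (611, 11), (611, 11) ✓
(Publisher=K, Author=J80, ISBN=349): row 4 → {Shelf,Title} = (600, 15) ✓
(Publisher=H, Author=J83, ISBN=349): rows 5, 13 → {Shelf,Title} = (605, 1), (605, 1) ✓
(Publisher=F, Author=J80, ISBN=335): rows 6, 10, 17 → {Shelf,Title} = (610, 7), (610, 7), (610, 7) ✓
(Publisher=F, Author=J10, ISBN=349): rows 7, 16 → {Shelf,Title} = (615, 3), (615, 3) ✓
(Publisher=H, Author=J10, ISBN=349): rows 9, 11 → {Shelf,Title} = (600, 9), (600, 9) ✓
(Publisher=F, Author=J83, ISBN=335): row 12 → {Shelf,Title} = (612, 2) ✓
(Publisher=H, Author=J83, ISBN=335): row 14 → {Shelf,Title} = (604, 12) ✓
(Publisher=L, Author=J80, ISBN=349): row 18 → {Shelf,Title} = (600, 2) ✓
Every {Publisher, Author, ISBN} value is associated with a single {Shelf, Title} value, so {Publisher, Author, ISBN} -> {Shelf, Title} holds.

Yes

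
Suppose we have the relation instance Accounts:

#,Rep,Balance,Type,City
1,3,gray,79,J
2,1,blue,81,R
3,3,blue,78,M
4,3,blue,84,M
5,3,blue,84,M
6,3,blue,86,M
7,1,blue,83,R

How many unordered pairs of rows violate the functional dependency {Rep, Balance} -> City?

0

(Rep=1, Balance=blue): all 2 rows agree on City — 0 pairs.
(Rep=3, Balance=blue): all 4 rows agree on City — 0 pairs.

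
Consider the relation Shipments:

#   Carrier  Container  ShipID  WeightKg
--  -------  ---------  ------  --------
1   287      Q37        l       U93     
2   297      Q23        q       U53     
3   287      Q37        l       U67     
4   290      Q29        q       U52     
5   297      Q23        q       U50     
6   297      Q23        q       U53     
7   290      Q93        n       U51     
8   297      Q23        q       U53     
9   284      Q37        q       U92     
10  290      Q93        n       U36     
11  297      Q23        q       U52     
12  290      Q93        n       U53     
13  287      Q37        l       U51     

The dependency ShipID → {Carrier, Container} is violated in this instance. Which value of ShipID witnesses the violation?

ShipID=l: rows 1, 3, 13 → {Carrier,Container} = (287, Q37), (287, Q37), (287, Q37) ✓
ShipID=q: rows 2, 4, 5, 6, 8, 9, 11 → {Carrier,Container} takes values {(297, Q23), (290, Q29), (284, Q37)} — violation
ShipID=n: rows 7, 10, 12 → {Carrier,Container} = (290, Q93), (290, Q93), (290, Q93) ✓
The only ShipID value with inconsistent RHS is ShipID=q.

q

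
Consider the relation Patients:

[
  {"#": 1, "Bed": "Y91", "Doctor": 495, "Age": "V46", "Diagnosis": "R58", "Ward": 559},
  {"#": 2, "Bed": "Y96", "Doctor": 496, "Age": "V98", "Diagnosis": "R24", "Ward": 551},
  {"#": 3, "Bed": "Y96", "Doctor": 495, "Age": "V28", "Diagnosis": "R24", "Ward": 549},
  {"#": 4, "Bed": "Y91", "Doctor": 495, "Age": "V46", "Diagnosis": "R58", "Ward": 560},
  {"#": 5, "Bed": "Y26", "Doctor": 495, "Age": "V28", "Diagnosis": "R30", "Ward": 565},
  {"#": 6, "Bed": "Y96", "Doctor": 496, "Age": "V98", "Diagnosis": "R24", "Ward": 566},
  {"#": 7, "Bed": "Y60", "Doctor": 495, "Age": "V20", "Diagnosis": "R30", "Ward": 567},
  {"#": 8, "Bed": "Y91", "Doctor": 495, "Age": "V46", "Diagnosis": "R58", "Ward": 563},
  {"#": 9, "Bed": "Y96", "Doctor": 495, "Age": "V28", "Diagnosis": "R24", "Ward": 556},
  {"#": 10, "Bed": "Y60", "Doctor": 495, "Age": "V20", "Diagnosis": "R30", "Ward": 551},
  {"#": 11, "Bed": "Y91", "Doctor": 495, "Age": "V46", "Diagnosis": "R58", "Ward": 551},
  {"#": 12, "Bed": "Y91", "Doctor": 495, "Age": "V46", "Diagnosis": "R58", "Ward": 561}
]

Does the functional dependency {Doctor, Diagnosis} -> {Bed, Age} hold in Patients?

(Doctor=495, Diagnosis=R58): rows 1, 4, 8, 11, 12 → {Bed,Age} = (Y91, V46), (Y91, V46), (Y91, V46), (Y91, V46), (Y91, V46) ✓
(Doctor=496, Diagnosis=R24): rows 2, 6 → {Bed,Age} = (Y96, V98), (Y96, V98) ✓
(Doctor=495, Diagnosis=R24): rows 3, 9 → {Bed,Age} = (Y96, V28), (Y96, V28) ✓
(Doctor=495, Diagnosis=R30): rows 5, 7, 10 → {Bed,Age} takes values {(Y26, V28), (Y60, V20)} — violation
Two rows agree on {Doctor, Diagnosis} but differ on {Bed, Age}, so {Doctor, Diagnosis} -> {Bed, Age} does not hold.

No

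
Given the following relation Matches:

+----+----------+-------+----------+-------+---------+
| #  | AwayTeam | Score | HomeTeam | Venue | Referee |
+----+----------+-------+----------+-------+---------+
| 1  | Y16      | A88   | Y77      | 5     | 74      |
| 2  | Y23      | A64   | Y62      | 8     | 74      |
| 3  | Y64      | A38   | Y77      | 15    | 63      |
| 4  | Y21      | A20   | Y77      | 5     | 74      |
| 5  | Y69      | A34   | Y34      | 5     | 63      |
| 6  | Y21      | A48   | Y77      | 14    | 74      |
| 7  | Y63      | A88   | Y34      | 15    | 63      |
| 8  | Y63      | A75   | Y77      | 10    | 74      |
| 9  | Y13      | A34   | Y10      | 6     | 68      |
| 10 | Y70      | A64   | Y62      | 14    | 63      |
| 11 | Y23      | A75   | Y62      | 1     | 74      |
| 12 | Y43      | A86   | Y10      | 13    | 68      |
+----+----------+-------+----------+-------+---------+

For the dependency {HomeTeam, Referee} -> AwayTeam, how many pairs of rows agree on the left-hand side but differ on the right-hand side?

7

(HomeTeam=Y77, Referee=74): violating pairs (1,4), (1,6), (1,8), (4,8), (6,8) — 5 pairs.
(HomeTeam=Y62, Referee=74): all 2 rows agree on AwayTeam — 0 pairs.
(HomeTeam=Y34, Referee=63): violating pairs (5,7) — 1 pair.
(HomeTeam=Y10, Referee=68): violating pairs (9,12) — 1 pair.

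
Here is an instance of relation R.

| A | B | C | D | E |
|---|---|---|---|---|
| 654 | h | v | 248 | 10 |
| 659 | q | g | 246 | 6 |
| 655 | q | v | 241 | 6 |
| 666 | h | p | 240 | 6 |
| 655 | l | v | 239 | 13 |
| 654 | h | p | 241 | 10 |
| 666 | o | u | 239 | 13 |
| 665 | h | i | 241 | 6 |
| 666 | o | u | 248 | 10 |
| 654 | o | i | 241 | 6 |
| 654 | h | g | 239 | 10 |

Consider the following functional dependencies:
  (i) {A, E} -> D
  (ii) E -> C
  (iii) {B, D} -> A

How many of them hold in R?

(i) {A, E} -> D: (A=654, E=10): 3 rows → D takes values {248, 241, 239} — violation — fails.
(ii) E -> C: E=10: 4 rows → C takes values {v, p, u, g} — violation; E=6: 5 rows → C takes values {g, v, p, i} — violation; E=13: 2 rows → C takes values {v, u} — violation — fails.
(iii) {B, D} -> A: (B=h, D=241): 2 rows → A takes values {654, 665} — violation — fails.
None of the 3 dependencies hold.

0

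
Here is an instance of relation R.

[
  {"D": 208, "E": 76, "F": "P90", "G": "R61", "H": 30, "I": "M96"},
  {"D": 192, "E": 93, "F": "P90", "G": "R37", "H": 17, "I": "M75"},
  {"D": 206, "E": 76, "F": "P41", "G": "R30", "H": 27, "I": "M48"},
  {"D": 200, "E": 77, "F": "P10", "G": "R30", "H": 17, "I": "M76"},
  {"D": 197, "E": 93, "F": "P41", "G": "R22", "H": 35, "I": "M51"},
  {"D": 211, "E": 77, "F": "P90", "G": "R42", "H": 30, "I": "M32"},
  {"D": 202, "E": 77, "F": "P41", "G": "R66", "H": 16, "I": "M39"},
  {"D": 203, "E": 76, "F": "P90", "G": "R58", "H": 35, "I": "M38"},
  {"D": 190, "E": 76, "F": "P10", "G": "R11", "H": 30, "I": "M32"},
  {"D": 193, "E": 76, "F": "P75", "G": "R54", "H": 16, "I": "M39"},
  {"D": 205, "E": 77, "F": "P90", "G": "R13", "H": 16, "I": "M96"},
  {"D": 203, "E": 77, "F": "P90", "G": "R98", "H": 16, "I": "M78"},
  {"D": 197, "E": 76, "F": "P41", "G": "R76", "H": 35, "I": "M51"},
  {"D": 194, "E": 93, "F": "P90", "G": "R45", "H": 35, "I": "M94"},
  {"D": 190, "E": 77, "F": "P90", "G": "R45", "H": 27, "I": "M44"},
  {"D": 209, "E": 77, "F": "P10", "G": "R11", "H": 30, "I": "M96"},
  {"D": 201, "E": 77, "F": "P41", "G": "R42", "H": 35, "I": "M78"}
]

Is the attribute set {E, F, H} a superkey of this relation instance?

No

Two distinct rows share (E=77, F=P90, H=16), so {E, F, H} does not determine every attribute — not a superkey.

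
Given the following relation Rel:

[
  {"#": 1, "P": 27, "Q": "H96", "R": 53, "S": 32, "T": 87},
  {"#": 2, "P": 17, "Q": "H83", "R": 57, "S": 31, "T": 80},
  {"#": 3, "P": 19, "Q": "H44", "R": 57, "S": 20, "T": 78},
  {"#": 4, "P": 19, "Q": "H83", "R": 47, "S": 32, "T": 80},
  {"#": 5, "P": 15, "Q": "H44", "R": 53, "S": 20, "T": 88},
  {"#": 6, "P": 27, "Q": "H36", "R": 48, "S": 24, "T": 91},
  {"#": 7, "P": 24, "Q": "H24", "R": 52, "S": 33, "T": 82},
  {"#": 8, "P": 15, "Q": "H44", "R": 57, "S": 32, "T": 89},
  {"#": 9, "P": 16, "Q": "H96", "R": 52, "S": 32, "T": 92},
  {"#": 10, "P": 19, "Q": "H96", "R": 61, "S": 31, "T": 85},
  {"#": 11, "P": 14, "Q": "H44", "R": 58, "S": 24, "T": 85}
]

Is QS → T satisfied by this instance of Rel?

(Q=H96, S=32): rows 1, 9 → T takes values {87, 92} — violation
(Q=H83, S=31): row 2 → T = 80 ✓
(Q=H44, S=20): rows 3, 5 → T takes values {78, 88} — violation
(Q=H83, S=32): row 4 → T = 80 ✓
(Q=H36, S=24): row 6 → T = 91 ✓
(Q=H24, S=33): row 7 → T = 82 ✓
(Q=H44, S=32): row 8 → T = 89 ✓
(Q=H96, S=31): row 10 → T = 85 ✓
(Q=H44, S=24): row 11 → T = 85 ✓
Two rows agree on QS but differ on T, so QS → T does not hold.

No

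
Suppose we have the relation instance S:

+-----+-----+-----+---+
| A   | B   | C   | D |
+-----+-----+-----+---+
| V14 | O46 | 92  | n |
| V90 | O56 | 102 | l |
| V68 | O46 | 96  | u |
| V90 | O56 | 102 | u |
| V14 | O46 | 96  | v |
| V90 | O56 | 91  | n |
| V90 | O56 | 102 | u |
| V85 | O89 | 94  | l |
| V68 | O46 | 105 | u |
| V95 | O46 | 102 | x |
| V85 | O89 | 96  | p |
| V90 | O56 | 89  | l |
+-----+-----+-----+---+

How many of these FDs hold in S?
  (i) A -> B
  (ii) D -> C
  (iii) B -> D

1

(i) A -> B: every LHS value maps to a single RHS value — holds.
(ii) D -> C: D=n: 2 rows → C takes values {92, 91} — violation; D=l: 3 rows → C takes values {102, 94, 89} — violation; D=u: 4 rows → C takes values {96, 102, 105} — violation — fails.
(iii) B -> D: B=O46: 5 rows → D takes values {n, u, v, x} — violation; B=O56: 5 rows → D takes values {l, u, n} — violation; B=O89: 2 rows → D takes values {l, p} — violation — fails.
1 of the 3 dependencies holds.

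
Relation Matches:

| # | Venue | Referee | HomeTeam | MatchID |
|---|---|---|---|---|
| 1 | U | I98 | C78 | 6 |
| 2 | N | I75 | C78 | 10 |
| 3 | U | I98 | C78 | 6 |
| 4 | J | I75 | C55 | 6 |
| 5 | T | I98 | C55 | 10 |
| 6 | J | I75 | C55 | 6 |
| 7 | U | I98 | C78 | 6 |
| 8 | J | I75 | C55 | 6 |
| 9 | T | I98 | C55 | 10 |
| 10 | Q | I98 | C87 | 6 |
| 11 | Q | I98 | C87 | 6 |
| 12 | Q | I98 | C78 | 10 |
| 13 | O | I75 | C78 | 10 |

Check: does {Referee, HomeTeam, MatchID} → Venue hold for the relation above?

No

(Referee=I98, HomeTeam=C78, MatchID=6): rows 1, 3, 7 → Venue = U, U, U ✓
(Referee=I75, HomeTeam=C78, MatchID=10): rows 2, 13 → Venue takes values {N, O} — violation
(Referee=I75, HomeTeam=C55, MatchID=6): rows 4, 6, 8 → Venue = J, J, J ✓
(Referee=I98, HomeTeam=C55, MatchID=10): rows 5, 9 → Venue = T, T ✓
(Referee=I98, HomeTeam=C87, MatchID=6): rows 10, 11 → Venue = Q, Q ✓
(Referee=I98, HomeTeam=C78, MatchID=10): row 12 → Venue = Q ✓
Two rows agree on {Referee, HomeTeam, MatchID} but differ on Venue, so {Referee, HomeTeam, MatchID} → Venue does not hold.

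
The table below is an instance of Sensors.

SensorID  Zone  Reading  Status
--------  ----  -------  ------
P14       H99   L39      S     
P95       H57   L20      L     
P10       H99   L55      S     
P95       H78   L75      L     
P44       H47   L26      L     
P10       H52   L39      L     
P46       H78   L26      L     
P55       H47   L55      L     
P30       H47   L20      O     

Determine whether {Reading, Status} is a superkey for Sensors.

Two distinct rows share (Reading=L26, Status=L), so {Reading, Status} does not determine every attribute — not a superkey.

No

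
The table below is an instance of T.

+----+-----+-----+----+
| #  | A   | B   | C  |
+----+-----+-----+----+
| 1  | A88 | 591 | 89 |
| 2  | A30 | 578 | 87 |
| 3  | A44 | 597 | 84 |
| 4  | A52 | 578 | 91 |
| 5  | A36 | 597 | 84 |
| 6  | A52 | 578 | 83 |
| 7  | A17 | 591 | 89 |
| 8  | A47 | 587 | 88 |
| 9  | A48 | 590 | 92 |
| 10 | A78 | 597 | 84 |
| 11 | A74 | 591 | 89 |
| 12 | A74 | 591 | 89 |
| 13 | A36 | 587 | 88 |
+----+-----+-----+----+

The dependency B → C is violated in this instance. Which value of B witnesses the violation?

578

B=591: rows 1, 7, 11, 12 → C = 89, 89, 89, 89 ✓
B=578: rows 2, 4, 6 → C takes values {87, 91, 83} — violation
B=597: rows 3, 5, 10 → C = 84, 84, 84 ✓
B=587: rows 8, 13 → C = 88, 88 ✓
B=590: row 9 → C = 92 ✓
The only B value with inconsistent C is B=578.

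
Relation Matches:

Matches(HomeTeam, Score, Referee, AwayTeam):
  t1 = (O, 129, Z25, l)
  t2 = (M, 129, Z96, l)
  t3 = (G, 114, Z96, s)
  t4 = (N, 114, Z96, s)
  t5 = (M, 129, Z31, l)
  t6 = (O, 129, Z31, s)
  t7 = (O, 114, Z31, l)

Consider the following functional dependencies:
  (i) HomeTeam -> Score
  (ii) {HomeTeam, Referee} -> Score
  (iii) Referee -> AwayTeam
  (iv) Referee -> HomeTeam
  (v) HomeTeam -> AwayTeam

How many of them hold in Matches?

(i) HomeTeam -> Score: HomeTeam=O: rows 1, 6, 7 → Score takes values {129, 114} — violation — fails.
(ii) {HomeTeam, Referee} -> Score: (HomeTeam=O, Referee=Z31): rows 6, 7 → Score takes values {129, 114} — violation — fails.
(iii) Referee -> AwayTeam: Referee=Z96: rows 2, 3, 4 → AwayTeam takes values {l, s} — violation; Referee=Z31: rows 5, 6, 7 → AwayTeam takes values {l, s} — violation — fails.
(iv) Referee -> HomeTeam: Referee=Z96: rows 2, 3, 4 → HomeTeam takes values {M, G, N} — violation; Referee=Z31: rows 5, 6, 7 → HomeTeam takes values {M, O} — violation — fails.
(v) HomeTeam -> AwayTeam: HomeTeam=O: rows 1, 6, 7 → AwayTeam takes values {l, s} — violation — fails.
None of the 5 dependencies hold.

0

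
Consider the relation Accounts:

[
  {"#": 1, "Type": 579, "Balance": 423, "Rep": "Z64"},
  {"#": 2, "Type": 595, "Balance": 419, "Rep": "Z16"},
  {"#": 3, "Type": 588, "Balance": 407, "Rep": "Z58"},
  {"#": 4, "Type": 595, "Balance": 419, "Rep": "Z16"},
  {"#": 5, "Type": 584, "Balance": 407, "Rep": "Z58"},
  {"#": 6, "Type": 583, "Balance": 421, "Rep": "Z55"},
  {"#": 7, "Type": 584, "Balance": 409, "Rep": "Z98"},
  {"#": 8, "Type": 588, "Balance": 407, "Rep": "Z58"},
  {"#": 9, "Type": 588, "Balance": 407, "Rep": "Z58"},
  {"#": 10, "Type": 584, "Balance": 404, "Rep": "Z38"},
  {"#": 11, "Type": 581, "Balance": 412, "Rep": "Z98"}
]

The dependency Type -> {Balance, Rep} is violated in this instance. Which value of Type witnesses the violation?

584

Type=579: row 1 → {Balance,Rep} = (423, Z64) ✓
Type=595: rows 2, 4 → {Balance,Rep} = (419, Z16), (419, Z16) ✓
Type=588: rows 3, 8, 9 → {Balance,Rep} = (407, Z58), (407, Z58), (407, Z58) ✓
Type=584: rows 5, 7, 10 → {Balance,Rep} takes values {(407, Z58), (409, Z98), (404, Z38)} — violation
Type=583: row 6 → {Balance,Rep} = (421, Z55) ✓
Type=581: row 11 → {Balance,Rep} = (412, Z98) ✓
The only Type value with inconsistent RHS is Type=584.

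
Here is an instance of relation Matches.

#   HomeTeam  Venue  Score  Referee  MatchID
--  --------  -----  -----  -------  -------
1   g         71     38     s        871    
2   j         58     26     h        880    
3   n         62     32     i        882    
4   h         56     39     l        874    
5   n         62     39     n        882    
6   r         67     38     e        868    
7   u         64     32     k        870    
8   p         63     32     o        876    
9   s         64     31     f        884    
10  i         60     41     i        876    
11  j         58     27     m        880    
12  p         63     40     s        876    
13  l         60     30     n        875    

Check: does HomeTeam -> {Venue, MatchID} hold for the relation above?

Yes

HomeTeam=g: row 1 → {Venue,MatchID} = (71, 871) ✓
HomeTeam=j: rows 2, 11 → {Venue,MatchID} = (58, 880), (58, 880) ✓
HomeTeam=n: rows 3, 5 → {Venue,MatchID} = (62, 882), (62, 882) ✓
HomeTeam=h: row 4 → {Venue,MatchID} = (56, 874) ✓
HomeTeam=r: row 6 → {Venue,MatchID} = (67, 868) ✓
HomeTeam=u: row 7 → {Venue,MatchID} = (64, 870) ✓
HomeTeam=p: rows 8, 12 → {Venue,MatchID} = (63, 876), (63, 876) ✓
HomeTeam=s: row 9 → {Venue,MatchID} = (64, 884) ✓
HomeTeam=i: row 10 → {Venue,MatchID} = (60, 876) ✓
HomeTeam=l: row 13 → {Venue,MatchID} = (60, 875) ✓
Every HomeTeam value is associated with a single {Venue, MatchID} value, so HomeTeam -> {Venue, MatchID} holds.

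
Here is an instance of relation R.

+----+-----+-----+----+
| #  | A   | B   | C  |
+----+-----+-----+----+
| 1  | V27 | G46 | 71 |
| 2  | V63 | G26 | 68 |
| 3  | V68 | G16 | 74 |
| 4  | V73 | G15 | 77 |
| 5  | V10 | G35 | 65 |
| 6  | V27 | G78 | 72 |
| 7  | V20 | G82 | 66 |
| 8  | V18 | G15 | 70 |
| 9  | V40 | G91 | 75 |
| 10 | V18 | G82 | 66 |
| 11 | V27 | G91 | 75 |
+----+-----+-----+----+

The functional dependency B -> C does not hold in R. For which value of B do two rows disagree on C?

G15

B=G46: row 1 → C = 71 ✓
B=G26: row 2 → C = 68 ✓
B=G16: row 3 → C = 74 ✓
B=G15: rows 4, 8 → C takes values {77, 70} — violation
B=G35: row 5 → C = 65 ✓
B=G78: row 6 → C = 72 ✓
B=G82: rows 7, 10 → C = 66, 66 ✓
B=G91: rows 9, 11 → C = 75, 75 ✓
The only B value with inconsistent C is B=G15.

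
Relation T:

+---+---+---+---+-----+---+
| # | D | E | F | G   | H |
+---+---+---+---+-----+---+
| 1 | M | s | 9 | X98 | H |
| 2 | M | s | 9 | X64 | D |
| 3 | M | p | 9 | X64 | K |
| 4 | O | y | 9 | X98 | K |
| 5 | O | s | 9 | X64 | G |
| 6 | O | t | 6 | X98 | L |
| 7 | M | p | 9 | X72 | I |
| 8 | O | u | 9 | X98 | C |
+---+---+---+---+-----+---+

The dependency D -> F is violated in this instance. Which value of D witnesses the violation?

D=M: rows 1, 2, 3, 7 → F = 9, 9, 9, 9 ✓
D=O: rows 4, 5, 6, 8 → F takes values {9, 6} — violation
The only D value with inconsistent F is D=O.

O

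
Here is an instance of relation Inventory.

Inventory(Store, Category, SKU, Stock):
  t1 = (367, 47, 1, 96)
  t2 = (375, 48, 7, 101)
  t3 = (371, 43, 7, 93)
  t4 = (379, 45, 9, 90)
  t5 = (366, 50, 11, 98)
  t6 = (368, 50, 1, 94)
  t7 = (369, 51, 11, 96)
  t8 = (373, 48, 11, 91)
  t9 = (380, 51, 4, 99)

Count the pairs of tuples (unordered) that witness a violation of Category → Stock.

3

Category=48: violating pairs (2,8) — 1 pair.
Category=50: violating pairs (5,6) — 1 pair.
Category=51: violating pairs (7,9) — 1 pair.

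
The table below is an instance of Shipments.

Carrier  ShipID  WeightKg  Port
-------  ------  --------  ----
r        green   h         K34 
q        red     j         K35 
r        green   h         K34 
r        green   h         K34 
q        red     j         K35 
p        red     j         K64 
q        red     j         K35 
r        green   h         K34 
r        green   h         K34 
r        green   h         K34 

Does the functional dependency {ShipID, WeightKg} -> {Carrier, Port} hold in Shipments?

No

(ShipID=green, WeightKg=h): 6 rows → {Carrier,Port} = (r, K34), (r, K34), (r, K34), (r, K34), (r, K34), (r, K34) ✓
(ShipID=red, WeightKg=j): 4 rows → {Carrier,Port} takes values {(q, K35), (p, K64)} — violation
Two rows agree on {ShipID, WeightKg} but differ on {Carrier, Port}, so {ShipID, WeightKg} -> {Carrier, Port} does not hold.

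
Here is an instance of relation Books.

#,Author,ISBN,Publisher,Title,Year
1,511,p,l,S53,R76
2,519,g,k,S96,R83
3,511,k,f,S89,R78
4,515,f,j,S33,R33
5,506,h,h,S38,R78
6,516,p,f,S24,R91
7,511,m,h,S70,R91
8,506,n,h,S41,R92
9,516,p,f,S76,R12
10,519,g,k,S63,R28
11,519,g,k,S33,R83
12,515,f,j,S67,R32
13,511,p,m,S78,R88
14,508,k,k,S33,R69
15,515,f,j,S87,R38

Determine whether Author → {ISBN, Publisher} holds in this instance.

Author=511: rows 1, 3, 7, 13 → {ISBN,Publisher} takes values {(p, l), (k, f), (m, h), (p, m)} — violation
Author=519: rows 2, 10, 11 → {ISBN,Publisher} = (g, k), (g, k), (g, k) ✓
Author=515: rows 4, 12, 15 → {ISBN,Publisher} = (f, j), (f, j), (f, j) ✓
Author=506: rows 5, 8 → {ISBN,Publisher} takes values {(h, h), (n, h)} — violation
Author=516: rows 6, 9 → {ISBN,Publisher} = (p, f), (p, f) ✓
Author=508: row 14 → {ISBN,Publisher} = (k, k) ✓
Two rows agree on Author but differ on {ISBN, Publisher}, so Author → {ISBN, Publisher} does not hold.

No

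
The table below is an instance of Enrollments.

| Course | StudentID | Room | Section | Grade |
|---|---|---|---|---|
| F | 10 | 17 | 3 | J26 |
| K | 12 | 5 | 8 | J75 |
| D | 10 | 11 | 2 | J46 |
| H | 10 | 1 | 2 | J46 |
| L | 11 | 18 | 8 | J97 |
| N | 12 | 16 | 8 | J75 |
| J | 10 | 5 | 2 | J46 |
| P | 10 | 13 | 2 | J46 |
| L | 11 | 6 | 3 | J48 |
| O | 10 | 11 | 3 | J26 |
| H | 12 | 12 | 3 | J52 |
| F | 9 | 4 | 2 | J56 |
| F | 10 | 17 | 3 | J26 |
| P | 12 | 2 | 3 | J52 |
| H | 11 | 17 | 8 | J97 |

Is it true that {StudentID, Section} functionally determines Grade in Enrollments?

(StudentID=10, Section=3): 3 rows → Grade = J26, J26, J26 ✓
(StudentID=12, Section=8): 2 rows → Grade = J75, J75 ✓
(StudentID=10, Section=2): 4 rows → Grade = J46, J46, J46, J46 ✓
(StudentID=11, Section=8): 2 rows → Grade = J97, J97 ✓
(StudentID=11, Section=3): 1 row → Grade = J48 ✓
(StudentID=12, Section=3): 2 rows → Grade = J52, J52 ✓
(StudentID=9, Section=2): 1 row → Grade = J56 ✓
Every {StudentID, Section} value is associated with a single Grade value, so {StudentID, Section} -> Grade holds.

Yes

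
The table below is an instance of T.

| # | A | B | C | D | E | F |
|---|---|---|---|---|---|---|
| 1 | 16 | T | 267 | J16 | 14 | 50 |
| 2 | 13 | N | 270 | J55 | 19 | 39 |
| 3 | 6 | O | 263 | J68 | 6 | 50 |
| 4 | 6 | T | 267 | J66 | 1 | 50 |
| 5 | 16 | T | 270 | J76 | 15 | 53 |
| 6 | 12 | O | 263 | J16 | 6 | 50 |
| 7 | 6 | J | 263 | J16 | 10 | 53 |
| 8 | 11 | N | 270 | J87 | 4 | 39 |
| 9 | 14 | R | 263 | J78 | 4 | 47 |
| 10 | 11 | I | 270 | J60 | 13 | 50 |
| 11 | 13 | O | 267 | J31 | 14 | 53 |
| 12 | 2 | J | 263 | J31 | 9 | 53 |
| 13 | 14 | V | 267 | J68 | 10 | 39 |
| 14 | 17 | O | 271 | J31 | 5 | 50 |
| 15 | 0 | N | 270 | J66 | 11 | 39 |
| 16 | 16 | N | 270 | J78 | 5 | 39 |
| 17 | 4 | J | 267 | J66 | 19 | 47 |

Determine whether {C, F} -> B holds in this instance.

Yes

(C=267, F=50): rows 1, 4 → B = T, T ✓
(C=270, F=39): rows 2, 8, 15, 16 → B = N, N, N, N ✓
(C=263, F=50): rows 3, 6 → B = O, O ✓
(C=270, F=53): row 5 → B = T ✓
(C=263, F=53): rows 7, 12 → B = J, J ✓
(C=263, F=47): row 9 → B = R ✓
(C=270, F=50): row 10 → B = I ✓
(C=267, F=53): row 11 → B = O ✓
(C=267, F=39): row 13 → B = V ✓
(C=271, F=50): row 14 → B = O ✓
(C=267, F=47): row 17 → B = J ✓
Every {C, F} value is associated with a single B value, so {C, F} -> B holds.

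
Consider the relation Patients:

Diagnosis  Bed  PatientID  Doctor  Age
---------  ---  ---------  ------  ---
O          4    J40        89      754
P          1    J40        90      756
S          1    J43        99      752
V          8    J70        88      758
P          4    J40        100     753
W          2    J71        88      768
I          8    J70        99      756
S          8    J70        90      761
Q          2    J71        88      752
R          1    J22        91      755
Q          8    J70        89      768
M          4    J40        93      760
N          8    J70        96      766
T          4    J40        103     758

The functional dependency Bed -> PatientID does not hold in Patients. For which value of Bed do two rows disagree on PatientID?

1

Bed=4: 4 rows → PatientID = J40, J40, J40, J40 ✓
Bed=1: 3 rows → PatientID takes values {J40, J43, J22} — violation
Bed=8: 5 rows → PatientID = J70, J70, J70, J70, J70 ✓
Bed=2: 2 rows → PatientID = J71, J71 ✓
The only Bed value with inconsistent PatientID is Bed=1.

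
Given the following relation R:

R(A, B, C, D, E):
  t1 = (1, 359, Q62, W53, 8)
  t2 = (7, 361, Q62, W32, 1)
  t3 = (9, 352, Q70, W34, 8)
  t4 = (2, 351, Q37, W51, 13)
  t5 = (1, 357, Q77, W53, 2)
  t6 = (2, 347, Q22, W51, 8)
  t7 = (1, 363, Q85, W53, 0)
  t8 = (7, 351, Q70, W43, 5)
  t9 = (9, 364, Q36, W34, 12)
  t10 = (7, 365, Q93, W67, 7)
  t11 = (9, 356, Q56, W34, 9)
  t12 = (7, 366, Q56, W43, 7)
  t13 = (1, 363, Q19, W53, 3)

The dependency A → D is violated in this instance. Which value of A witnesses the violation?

A=1: rows 1, 5, 7, 13 → D = W53, W53, W53, W53 ✓
A=7: rows 2, 8, 10, 12 → D takes values {W32, W43, W67} — violation
A=9: rows 3, 9, 11 → D = W34, W34, W34 ✓
A=2: rows 4, 6 → D = W51, W51 ✓
The only A value with inconsistent D is A=7.

7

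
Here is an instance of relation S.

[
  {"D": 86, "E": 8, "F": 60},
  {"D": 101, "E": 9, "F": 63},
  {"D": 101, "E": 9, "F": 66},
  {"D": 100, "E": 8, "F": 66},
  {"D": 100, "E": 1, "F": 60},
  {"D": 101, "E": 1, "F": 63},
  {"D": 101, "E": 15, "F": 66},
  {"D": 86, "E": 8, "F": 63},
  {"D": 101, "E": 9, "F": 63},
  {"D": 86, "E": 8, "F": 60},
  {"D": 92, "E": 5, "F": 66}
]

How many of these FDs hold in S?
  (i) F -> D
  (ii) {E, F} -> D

(i) F -> D: F=60: 3 rows → D takes values {86, 100} — violation; F=63: 4 rows → D takes values {101, 86} — violation; F=66: 4 rows → D takes values {101, 100, 92} — violation — fails.
(ii) {E, F} -> D: every LHS value maps to a single RHS value — holds.
1 of the 2 dependencies holds.

1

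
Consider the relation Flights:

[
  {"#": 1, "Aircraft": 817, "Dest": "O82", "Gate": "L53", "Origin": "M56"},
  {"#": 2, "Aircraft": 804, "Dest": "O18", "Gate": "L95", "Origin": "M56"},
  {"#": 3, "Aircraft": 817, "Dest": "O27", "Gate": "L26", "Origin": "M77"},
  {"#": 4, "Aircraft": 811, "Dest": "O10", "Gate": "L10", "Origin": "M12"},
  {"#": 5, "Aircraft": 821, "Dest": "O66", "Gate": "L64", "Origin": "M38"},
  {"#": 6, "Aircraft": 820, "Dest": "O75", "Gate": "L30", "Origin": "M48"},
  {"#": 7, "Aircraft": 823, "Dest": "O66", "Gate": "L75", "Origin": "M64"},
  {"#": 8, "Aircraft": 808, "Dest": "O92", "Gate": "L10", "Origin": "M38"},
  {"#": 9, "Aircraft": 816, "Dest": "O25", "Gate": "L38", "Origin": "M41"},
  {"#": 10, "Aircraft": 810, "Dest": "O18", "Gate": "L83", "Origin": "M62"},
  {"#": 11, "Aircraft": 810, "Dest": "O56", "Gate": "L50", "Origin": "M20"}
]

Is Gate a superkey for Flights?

No

Rows 4 and 8 have the same Gate value Gate=L10 but are distinct tuples, so Gate does not determine every attribute — not a superkey.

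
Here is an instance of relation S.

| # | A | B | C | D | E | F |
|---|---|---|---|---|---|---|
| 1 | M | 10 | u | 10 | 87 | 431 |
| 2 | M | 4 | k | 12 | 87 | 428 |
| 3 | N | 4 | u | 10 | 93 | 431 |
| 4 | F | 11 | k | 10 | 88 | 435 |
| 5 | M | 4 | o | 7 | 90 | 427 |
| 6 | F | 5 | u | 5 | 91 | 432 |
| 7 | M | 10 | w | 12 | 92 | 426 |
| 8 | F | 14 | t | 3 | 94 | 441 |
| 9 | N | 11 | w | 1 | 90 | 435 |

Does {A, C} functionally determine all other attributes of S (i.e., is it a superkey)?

Yes

All 9 rows have distinct {A, C} values, so {A, C} → (all attributes) holds and {A, C} is a superkey.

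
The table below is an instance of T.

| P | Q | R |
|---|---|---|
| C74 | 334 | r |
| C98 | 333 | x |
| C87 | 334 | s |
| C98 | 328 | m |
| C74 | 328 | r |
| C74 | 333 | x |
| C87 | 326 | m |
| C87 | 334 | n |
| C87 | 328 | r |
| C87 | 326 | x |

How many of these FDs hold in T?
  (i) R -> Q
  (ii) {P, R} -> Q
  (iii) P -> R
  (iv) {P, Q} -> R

0

(i) R -> Q: R=r: 3 rows → Q takes values {334, 328} — violation; R=x: 3 rows → Q takes values {333, 326} — violation; R=m: 2 rows → Q takes values {328, 326} — violation — fails.
(ii) {P, R} -> Q: (P=C74, R=r): 2 rows → Q takes values {334, 328} — violation — fails.
(iii) P -> R: P=C74: 3 rows → R takes values {r, x} — violation; P=C98: 2 rows → R takes values {x, m} — violation; P=C87: 5 rows → R takes values {s, m, n, r, x} — violation — fails.
(iv) {P, Q} -> R: (P=C87, Q=334): 2 rows → R takes values {s, n} — violation; (P=C87, Q=326): 2 rows → R takes values {m, x} — violation — fails.
None of the 4 dependencies hold.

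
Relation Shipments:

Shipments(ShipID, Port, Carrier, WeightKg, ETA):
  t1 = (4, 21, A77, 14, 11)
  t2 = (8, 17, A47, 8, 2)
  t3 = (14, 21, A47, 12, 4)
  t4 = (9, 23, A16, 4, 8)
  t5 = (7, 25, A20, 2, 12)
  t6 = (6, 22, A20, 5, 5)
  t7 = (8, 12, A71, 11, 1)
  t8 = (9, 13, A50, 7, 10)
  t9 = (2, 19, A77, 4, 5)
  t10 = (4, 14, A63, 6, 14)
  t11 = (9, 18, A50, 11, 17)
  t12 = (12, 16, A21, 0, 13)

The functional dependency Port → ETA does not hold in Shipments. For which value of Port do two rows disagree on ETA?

Port=21: rows 1, 3 → ETA takes values {11, 4} — violation
Port=17: row 2 → ETA = 2 ✓
Port=23: row 4 → ETA = 8 ✓
Port=25: row 5 → ETA = 12 ✓
Port=22: row 6 → ETA = 5 ✓
Port=12: row 7 → ETA = 1 ✓
Port=13: row 8 → ETA = 10 ✓
Port=19: row 9 → ETA = 5 ✓
Port=14: row 10 → ETA = 14 ✓
Port=18: row 11 → ETA = 17 ✓
Port=16: row 12 → ETA = 13 ✓
The only Port value with inconsistent ETA is Port=21.

21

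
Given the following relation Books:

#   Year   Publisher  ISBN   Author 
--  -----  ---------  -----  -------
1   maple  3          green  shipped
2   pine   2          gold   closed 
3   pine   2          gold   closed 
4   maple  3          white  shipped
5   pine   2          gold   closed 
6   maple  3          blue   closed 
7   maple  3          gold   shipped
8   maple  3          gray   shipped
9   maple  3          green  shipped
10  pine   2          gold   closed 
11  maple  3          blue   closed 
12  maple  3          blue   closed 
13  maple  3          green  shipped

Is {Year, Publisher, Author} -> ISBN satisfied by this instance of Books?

No

(Year=maple, Publisher=3, Author=shipped): rows 1, 4, 7, 8, 9, 13 → ISBN takes values {green, white, gold, gray} — violation
(Year=pine, Publisher=2, Author=closed): rows 2, 3, 5, 10 → ISBN = gold, gold, gold, gold ✓
(Year=maple, Publisher=3, Author=closed): rows 6, 11, 12 → ISBN = blue, blue, blue ✓
Two rows agree on {Year, Publisher, Author} but differ on ISBN, so {Year, Publisher, Author} -> ISBN does not hold.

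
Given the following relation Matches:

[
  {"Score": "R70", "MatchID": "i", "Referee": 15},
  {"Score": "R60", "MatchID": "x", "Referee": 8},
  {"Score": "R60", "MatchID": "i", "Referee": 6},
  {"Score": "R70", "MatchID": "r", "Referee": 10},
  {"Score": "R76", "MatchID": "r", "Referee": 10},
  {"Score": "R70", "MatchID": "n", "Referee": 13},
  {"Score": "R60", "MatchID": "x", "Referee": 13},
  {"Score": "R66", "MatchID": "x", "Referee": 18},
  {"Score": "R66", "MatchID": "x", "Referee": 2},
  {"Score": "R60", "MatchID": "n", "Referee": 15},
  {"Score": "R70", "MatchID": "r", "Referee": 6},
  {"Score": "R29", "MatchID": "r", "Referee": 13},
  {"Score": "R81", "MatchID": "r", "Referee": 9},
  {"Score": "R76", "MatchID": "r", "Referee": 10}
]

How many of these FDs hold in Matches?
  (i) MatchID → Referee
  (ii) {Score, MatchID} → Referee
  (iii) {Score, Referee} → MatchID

(i) MatchID → Referee: MatchID=i: 2 rows → Referee takes values {15, 6} — violation; MatchID=x: 4 rows → Referee takes values {8, 13, 18, 2} — violation; MatchID=r: 6 rows → Referee takes values {10, 6, 13, 9} — violation; MatchID=n: 2 rows → Referee takes values {13, 15} — violation — fails.
(ii) {Score, MatchID} → Referee: (Score=R60, MatchID=x): 2 rows → Referee takes values {8, 13} — violation; (Score=R70, MatchID=r): 2 rows → Referee takes values {10, 6} — violation; (Score=R66, MatchID=x): 2 rows → Referee takes values {18, 2} — violation — fails.
(iii) {Score, Referee} → MatchID: every LHS value maps to a single RHS value — holds.
1 of the 3 dependencies holds.

1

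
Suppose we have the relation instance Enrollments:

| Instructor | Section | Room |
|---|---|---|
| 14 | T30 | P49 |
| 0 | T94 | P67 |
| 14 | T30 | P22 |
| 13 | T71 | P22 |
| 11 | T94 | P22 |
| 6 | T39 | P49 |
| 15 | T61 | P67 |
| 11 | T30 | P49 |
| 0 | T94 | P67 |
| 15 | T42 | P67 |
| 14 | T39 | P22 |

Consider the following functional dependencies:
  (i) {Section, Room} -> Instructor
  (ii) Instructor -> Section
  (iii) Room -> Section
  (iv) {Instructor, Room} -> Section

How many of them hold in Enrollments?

(i) {Section, Room} -> Instructor: (Section=T30, Room=P49): 2 rows → Instructor takes values {14, 11} — violation — fails.
(ii) Instructor -> Section: Instructor=14: 3 rows → Section takes values {T30, T39} — violation; Instructor=11: 2 rows → Section takes values {T94, T30} — violation; Instructor=15: 2 rows → Section takes values {T61, T42} — violation — fails.
(iii) Room -> Section: Room=P49: 3 rows → Section takes values {T30, T39} — violation; Room=P67: 4 rows → Section takes values {T94, T61, T42} — violation; Room=P22: 4 rows → Section takes values {T30, T71, T94, T39} — violation — fails.
(iv) {Instructor, Room} -> Section: (Instructor=14, Room=P22): 2 rows → Section takes values {T30, T39} — violation; (Instructor=15, Room=P67): 2 rows → Section takes values {T61, T42} — violation — fails.
None of the 4 dependencies hold.

0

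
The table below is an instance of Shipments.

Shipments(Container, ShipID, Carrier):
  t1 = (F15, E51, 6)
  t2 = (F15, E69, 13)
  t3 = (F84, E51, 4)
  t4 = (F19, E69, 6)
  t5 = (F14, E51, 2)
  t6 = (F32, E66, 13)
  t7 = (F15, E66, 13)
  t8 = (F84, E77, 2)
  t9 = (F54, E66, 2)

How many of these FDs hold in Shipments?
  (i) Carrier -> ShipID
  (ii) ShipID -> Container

0

(i) Carrier -> ShipID: Carrier=6: rows 1, 4 → ShipID takes values {E51, E69} — violation; Carrier=13: rows 2, 6, 7 → ShipID takes values {E69, E66} — violation; Carrier=2: rows 5, 8, 9 → ShipID takes values {E51, E77, E66} — violation — fails.
(ii) ShipID -> Container: ShipID=E51: rows 1, 3, 5 → Container takes values {F15, F84, F14} — violation; ShipID=E69: rows 2, 4 → Container takes values {F15, F19} — violation; ShipID=E66: rows 6, 7, 9 → Container takes values {F32, F15, F54} — violation — fails.
None of the 2 dependencies hold.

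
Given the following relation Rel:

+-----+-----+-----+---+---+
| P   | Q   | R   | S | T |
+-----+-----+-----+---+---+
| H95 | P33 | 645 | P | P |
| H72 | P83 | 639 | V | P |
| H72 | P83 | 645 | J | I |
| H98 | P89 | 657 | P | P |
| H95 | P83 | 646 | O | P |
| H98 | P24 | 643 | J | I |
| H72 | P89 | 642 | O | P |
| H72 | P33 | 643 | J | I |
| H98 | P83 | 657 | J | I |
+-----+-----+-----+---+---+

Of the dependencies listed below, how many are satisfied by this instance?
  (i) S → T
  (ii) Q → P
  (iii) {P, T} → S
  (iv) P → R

(i) S → T: every LHS value maps to a single RHS value — holds.
(ii) Q → P: Q=P33: 2 rows → P takes values {H95, H72} — violation; Q=P83: 4 rows → P takes values {H72, H95, H98} — violation; Q=P89: 2 rows → P takes values {H98, H72} — violation — fails.
(iii) {P, T} → S: (P=H95, T=P): 2 rows → S takes values {P, O} — violation; (P=H72, T=P): 2 rows → S takes values {V, O} — violation — fails.
(iv) P → R: P=H95: 2 rows → R takes values {645, 646} — violation; P=H72: 4 rows → R takes values {639, 645, 642, 643} — violation; P=H98: 3 rows → R takes values {657, 643} — violation — fails.
1 of the 4 dependencies holds.

1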